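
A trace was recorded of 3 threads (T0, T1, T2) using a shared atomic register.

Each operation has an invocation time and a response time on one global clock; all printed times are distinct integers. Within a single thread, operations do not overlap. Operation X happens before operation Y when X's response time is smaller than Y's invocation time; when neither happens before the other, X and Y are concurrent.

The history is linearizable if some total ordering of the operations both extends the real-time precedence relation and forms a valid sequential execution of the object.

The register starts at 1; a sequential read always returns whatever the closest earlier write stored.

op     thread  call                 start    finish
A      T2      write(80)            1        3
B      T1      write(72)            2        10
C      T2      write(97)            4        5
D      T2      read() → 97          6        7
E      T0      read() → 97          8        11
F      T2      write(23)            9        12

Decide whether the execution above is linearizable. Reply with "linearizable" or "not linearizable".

linearizable

witness order: A, B, C, D, E, F
step 1: A write(80) — value 80
step 2: B write(72) — value 72
step 3: C write(97) — value 97
step 4: D read() → 97 — value 97
step 5: E read() → 97 — value 97
step 6: F write(23) — value 23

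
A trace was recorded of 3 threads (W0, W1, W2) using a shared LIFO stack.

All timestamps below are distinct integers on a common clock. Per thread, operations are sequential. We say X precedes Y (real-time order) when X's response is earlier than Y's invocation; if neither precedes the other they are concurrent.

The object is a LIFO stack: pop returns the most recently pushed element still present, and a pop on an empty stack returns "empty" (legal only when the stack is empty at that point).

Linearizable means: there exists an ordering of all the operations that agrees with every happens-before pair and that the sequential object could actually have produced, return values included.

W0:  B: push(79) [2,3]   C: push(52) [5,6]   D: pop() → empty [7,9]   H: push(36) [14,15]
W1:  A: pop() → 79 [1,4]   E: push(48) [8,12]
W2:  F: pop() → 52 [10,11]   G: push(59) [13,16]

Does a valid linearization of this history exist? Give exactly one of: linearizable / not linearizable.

events 1..8 are fine; event 9 — the response of D at time 9 — makes the prefix non-linearizable
2 orders of the 4 completed LIFO stack ops respect real time; none is legal
no escape via the 1 pending operation (E): every completion choice fails
e.g. A, B, C, D (pending dropped): illegal at step 1, since A pop() → 79 cannot apply there
e.g. B, A, C, D (pending dropped): illegal at step 4, since D pop() → empty cannot apply there

not linearizable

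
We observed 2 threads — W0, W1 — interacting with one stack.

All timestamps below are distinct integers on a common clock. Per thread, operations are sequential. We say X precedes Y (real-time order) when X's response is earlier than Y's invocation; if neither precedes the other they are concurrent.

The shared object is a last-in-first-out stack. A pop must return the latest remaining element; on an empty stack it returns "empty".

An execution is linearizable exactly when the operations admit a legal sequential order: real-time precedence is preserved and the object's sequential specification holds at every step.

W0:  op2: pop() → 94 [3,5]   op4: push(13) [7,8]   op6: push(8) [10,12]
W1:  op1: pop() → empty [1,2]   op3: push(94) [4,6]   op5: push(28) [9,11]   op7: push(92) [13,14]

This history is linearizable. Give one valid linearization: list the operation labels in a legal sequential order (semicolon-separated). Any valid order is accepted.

step 1: op1 pop() → empty — stack <>
step 2: op3 push(94) — stack <94>
step 3: op2 pop() → 94 — stack <>
step 4: op4 push(13) — stack <13>
step 5: op5 push(28) — stack <13,28>
step 6: op6 push(8) — stack <13,28,8>
step 7: op7 push(92) — stack <13,28,8,92>

op1; op3; op2; op4; op5; op6; op7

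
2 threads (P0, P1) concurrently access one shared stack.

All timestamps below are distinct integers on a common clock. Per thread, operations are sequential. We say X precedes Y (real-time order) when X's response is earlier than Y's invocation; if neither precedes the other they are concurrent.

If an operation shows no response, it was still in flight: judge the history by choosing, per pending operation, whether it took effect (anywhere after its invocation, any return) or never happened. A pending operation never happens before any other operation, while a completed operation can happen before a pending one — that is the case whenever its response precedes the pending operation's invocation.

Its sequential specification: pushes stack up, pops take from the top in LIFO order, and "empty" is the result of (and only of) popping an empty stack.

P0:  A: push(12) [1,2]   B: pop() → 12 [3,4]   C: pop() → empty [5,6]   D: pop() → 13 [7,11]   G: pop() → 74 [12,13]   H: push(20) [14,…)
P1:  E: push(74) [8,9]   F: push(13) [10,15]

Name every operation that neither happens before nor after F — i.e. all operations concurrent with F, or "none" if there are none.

D, G, H

concurrent with F ([10,15]): every op whose interval crosses 10..15
A [1,2]: before
B [3,4]: before
C [5,6]: before
D [7,11]: concurrent
E [8,9]: before
G [12,13]: concurrent
H [14,…): concurrent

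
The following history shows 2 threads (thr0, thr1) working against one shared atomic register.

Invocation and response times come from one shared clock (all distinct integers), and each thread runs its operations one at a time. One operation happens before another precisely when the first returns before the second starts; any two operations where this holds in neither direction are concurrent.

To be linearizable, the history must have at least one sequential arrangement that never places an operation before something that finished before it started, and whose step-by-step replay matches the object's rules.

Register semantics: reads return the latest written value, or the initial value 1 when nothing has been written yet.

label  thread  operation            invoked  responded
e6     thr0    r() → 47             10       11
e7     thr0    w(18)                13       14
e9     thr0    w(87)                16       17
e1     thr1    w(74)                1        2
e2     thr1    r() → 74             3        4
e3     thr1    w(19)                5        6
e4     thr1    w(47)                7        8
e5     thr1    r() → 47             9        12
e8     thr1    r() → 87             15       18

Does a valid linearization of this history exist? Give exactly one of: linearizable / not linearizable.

a witness: e1, e2, e3, e4, e5, e6, e7, e9, e8
1. e1 w(74), leaving value 74
2. e2 r() → 74, leaving value 74
3. e3 w(19), leaving value 19
4. e4 w(47), leaving value 47
5. e5 r() → 47, leaving value 47
6. e6 r() → 47, leaving value 47
7. e7 w(18), leaving value 18
8. e9 w(87), leaving value 87
9. e8 r() → 87, leaving value 87

linearizable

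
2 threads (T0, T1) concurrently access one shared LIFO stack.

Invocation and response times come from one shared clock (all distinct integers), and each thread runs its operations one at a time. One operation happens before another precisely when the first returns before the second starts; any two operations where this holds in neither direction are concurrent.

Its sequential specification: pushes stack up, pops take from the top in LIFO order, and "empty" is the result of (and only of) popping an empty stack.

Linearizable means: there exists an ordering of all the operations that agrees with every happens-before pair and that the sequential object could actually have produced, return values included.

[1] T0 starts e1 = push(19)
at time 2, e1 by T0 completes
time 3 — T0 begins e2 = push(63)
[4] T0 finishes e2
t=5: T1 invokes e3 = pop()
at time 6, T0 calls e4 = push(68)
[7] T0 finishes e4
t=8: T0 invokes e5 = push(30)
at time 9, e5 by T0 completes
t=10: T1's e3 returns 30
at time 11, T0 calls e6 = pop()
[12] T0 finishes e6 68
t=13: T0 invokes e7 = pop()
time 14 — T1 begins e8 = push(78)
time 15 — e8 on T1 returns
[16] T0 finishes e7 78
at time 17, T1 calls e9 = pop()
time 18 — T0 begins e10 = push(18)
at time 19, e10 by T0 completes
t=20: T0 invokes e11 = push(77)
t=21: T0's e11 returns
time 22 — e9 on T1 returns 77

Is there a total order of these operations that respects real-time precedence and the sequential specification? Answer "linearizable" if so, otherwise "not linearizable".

linearizable

one valid linearization: e1, e2, e4, e5, e3, e6, e8, e7, e10, e11, e9
after step 1 (e1 push(19)): stack <19>
after step 2 (e2 push(63)): stack <19,63>
after step 3 (e4 push(68)): stack <19,63,68>
after step 4 (e5 push(30)): stack <19,63,68,30>
after step 5 (e3 pop() → 30): stack <19,63,68>
after step 6 (e6 pop() → 68): stack <19,63>
after step 7 (e8 push(78)): stack <19,63,78>
after step 8 (e7 pop() → 78): stack <19,63>
after step 9 (e10 push(18)): stack <19,63,18>
after step 10 (e11 push(77)): stack <19,63,18,77>
after step 11 (e9 pop() → 77): stack <19,63,18>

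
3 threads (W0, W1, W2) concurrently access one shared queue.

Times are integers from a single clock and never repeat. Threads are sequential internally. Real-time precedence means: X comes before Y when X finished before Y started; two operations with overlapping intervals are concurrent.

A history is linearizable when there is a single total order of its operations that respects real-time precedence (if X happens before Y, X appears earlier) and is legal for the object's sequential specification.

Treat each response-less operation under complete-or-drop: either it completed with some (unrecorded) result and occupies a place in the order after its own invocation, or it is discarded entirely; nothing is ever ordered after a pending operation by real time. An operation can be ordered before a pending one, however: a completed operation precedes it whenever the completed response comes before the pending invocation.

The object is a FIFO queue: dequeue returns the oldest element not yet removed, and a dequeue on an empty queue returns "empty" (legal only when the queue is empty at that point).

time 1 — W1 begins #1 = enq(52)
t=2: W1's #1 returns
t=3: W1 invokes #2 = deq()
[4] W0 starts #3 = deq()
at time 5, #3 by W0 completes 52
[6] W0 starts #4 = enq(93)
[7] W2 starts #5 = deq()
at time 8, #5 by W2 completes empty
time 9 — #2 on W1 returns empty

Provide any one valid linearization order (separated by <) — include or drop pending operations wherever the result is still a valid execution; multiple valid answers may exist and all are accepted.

step 1: #1 enq(52) — queue <52>
step 2: #3 deq() → 52 — queue <>
step 3: #2 deq() → empty — queue <>
step 4: #5 deq() → empty — queue <>

#1 < #3 < #2 < #5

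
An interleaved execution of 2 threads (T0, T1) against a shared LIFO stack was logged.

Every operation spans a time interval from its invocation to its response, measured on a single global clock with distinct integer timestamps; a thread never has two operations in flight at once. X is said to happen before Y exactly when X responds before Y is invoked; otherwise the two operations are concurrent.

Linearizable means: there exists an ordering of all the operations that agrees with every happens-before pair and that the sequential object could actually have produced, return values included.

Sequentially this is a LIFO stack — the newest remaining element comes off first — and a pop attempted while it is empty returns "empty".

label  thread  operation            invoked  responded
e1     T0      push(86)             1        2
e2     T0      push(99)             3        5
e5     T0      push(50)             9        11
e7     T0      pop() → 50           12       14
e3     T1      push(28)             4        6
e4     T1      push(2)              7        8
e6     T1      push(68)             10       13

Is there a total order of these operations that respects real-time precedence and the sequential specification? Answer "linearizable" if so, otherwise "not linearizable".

a witness: e1, e2, e3, e4, e5, e7, e6
step 1: e1 push(86) — stack <86>
step 2: e2 push(99) — stack <86,99>
step 3: e3 push(28) — stack <86,99,28>
step 4: e4 push(2) — stack <86,99,28,2>
step 5: e5 push(50) — stack <86,99,28,2,50>
step 6: e7 pop() → 50 — stack <86,99,28,2>
step 7: e6 push(68) — stack <86,99,28,2,68>

linearizable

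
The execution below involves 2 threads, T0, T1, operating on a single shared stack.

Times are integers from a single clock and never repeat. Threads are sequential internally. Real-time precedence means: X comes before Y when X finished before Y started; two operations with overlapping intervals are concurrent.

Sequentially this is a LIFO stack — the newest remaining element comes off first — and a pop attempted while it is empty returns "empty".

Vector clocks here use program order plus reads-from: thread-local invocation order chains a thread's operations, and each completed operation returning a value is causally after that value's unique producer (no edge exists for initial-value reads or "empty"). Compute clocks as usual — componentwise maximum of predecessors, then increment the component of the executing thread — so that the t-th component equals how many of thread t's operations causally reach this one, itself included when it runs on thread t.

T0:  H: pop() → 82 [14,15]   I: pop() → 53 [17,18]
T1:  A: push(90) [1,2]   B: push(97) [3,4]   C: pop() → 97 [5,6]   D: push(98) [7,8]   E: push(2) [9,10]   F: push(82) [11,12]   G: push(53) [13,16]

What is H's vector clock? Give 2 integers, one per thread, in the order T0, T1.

no predecessors for A (invoked 1): T1 increments from zero → (0, 1)
VC(B, invoked at 3): max of VC(A)=(0, 1), then +1 on thread T1 → (0, 2)
VC(C, invoked at 5): max of VC(B)=(0, 2), then +1 on thread T1 → (0, 3)
VC(D, invoked at 7): max of VC(C)=(0, 3), then +1 on thread T1 → (0, 4)
VC(E, invoked at 9): max of VC(D)=(0, 4), then +1 on thread T1 → (0, 5)
VC(F, invoked at 11): max of VC(E)=(0, 5), then +1 on thread T1 → (0, 6)
VC(G, invoked at 13): max of VC(F)=(0, 6), then +1 on thread T1 → (0, 7)
VC(H, invoked at 14): max of VC(F)=(0, 6), then +1 on thread T0 → (1, 6)
VC(I, invoked at 17): max of VC(G)=(0, 7), VC(H)=(1, 6), then +1 on thread T0 → (2, 7)
target: VC(H) = (1, 6)

(1, 6)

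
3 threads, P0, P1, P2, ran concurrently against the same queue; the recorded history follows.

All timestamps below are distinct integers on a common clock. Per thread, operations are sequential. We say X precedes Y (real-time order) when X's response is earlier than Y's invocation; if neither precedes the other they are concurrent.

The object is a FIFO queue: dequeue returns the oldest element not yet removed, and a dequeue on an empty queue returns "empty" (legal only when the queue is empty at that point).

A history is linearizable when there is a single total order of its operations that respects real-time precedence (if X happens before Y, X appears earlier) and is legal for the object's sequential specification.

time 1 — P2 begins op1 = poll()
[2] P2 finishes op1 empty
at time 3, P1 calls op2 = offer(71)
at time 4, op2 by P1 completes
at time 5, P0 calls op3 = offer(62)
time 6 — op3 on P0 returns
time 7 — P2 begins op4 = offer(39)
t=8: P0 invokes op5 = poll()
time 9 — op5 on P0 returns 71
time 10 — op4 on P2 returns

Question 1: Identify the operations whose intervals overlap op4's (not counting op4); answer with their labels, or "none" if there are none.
Answer: op5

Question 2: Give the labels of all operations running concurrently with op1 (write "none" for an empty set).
Answer: none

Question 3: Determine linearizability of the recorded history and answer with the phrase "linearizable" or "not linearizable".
linearizable

one valid linearization: op1, op2, op3, op4, op5
step 1: op1 poll() → empty — queue <>
step 2: op2 offer(71) — queue <71>
step 3: op3 offer(62) — queue <71,62>
step 4: op4 offer(39) — queue <71,62,39>
step 5: op5 poll() → 71 — queue <62,39>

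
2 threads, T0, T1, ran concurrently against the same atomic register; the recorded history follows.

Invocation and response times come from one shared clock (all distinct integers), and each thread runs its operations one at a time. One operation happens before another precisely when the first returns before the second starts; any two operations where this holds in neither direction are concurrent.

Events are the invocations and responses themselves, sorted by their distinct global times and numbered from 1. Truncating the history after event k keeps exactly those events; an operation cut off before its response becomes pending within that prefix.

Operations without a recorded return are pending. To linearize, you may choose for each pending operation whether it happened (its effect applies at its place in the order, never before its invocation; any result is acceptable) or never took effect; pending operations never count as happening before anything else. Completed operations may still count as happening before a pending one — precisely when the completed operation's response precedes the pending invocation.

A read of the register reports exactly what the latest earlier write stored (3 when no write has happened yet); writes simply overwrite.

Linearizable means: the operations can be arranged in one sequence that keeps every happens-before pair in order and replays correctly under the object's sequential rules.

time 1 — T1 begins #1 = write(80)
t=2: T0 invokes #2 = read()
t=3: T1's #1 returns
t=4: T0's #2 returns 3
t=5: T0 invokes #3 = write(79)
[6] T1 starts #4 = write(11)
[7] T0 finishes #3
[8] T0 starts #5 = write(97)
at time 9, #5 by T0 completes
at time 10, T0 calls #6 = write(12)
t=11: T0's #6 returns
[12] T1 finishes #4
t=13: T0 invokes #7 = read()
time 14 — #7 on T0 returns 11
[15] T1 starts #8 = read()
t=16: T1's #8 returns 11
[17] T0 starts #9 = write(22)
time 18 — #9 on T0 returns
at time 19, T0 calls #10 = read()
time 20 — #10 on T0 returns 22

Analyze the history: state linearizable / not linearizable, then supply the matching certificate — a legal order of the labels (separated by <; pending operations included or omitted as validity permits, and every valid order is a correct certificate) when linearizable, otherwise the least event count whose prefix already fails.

1. #2 read() → 3, leaving value 3
2. #1 write(80), leaving value 80
3. #3 write(79), leaving value 79
4. #5 write(97), leaving value 97
5. #6 write(12), leaving value 12
6. #4 write(11), leaving value 11
7. #7 read() → 11, leaving value 11
8. #8 read() → 11, leaving value 11
9. #9 write(22), leaving value 22
10. #10 read() → 22, leaving value 22

linearizable — witness: #2 < #1 < #3 < #5 < #6 < #4 < #7 < #8 < #9 < #10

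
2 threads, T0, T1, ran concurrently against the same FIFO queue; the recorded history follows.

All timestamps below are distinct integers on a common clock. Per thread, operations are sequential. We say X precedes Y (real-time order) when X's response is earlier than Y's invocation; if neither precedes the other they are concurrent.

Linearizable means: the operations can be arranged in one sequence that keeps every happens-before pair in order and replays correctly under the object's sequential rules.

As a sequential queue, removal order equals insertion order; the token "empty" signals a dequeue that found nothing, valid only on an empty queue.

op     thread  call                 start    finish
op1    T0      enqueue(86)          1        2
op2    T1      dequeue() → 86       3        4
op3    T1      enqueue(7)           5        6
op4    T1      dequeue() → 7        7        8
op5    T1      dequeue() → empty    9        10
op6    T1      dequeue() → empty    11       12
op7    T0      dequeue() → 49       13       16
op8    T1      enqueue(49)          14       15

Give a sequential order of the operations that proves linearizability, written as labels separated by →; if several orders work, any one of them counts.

step 1: op1 enqueue(86) — queue <86>
step 2: op2 dequeue() → 86 — queue <>
step 3: op3 enqueue(7) — queue <7>
step 4: op4 dequeue() → 7 — queue <>
step 5: op5 dequeue() → empty — queue <>
step 6: op6 dequeue() → empty — queue <>
step 7: op8 enqueue(49) — queue <49>
step 8: op7 dequeue() → 49 — queue <>

op1 → op2 → op3 → op4 → op5 → op6 → op8 → op7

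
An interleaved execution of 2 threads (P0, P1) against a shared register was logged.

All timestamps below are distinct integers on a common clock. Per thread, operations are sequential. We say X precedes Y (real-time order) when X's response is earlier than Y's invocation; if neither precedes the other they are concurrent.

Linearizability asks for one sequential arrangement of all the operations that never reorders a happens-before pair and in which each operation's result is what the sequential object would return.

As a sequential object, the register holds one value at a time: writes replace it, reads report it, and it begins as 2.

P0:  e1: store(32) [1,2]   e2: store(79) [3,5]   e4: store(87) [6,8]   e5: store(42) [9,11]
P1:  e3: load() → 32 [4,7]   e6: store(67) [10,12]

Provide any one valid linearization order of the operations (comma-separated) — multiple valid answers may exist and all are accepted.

e1, e3, e2, e4, e5, e6

1. e1 store(32), leaving value 32
2. e3 load() → 32, leaving value 32
3. e2 store(79), leaving value 79
4. e4 store(87), leaving value 87
5. e5 store(42), leaving value 42
6. e6 store(67), leaving value 67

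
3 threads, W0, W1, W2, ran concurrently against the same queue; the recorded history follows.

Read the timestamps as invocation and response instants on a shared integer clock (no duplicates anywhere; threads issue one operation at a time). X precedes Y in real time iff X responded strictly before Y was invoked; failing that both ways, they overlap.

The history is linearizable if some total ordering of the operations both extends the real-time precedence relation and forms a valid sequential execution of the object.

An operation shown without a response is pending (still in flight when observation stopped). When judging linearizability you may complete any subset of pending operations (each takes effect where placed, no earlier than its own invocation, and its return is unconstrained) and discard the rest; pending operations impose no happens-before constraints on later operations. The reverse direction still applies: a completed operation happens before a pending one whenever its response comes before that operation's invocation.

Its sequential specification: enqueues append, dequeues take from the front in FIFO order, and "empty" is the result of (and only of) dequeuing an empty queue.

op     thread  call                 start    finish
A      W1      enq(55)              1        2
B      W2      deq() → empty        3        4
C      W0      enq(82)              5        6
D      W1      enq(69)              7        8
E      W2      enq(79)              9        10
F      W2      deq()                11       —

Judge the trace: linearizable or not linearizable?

events 1..3 are fine; event 4 — the response of B at time 4 — makes the prefix non-linearizable
exhaustive check: the 2 completed queue ops admit one real-time order; illegal
one such order, A, B, breaks at step 2 where B deq() → empty is illegal

not linearizable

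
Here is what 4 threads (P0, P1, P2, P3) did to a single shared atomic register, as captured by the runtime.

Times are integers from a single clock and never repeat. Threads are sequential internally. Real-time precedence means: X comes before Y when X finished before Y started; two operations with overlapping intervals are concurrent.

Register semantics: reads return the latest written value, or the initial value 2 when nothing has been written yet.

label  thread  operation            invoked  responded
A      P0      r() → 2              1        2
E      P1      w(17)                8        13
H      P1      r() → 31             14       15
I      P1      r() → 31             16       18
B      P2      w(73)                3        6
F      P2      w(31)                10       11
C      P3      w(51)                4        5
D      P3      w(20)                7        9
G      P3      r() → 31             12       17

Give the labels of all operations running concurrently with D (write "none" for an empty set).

E

D spans [7,9]: anything still running between times 7 and 9 counts as concurrent
A [1,2]: before
B [3,6]: before
C [4,5]: before
E [8,13]: concurrent
F [10,11]: after
G [12,17]: after
H [14,15]: after
I [16,18]: after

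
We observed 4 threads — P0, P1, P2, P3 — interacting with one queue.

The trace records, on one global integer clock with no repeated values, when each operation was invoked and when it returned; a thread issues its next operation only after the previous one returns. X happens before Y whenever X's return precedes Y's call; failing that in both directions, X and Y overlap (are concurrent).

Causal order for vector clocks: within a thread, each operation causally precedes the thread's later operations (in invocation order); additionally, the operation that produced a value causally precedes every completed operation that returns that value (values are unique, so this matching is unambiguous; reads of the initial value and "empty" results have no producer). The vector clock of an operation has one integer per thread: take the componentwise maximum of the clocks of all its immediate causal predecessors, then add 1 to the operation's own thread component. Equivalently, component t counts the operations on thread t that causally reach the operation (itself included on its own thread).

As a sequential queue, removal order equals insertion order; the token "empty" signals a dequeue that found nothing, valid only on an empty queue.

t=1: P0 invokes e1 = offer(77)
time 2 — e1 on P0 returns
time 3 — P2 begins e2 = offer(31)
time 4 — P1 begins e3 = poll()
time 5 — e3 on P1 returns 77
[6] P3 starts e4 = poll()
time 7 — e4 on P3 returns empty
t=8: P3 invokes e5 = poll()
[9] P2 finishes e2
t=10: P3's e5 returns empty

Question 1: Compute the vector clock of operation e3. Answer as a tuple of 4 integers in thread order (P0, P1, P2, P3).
(1, 1, 0, 0)

VC(e4, invoked at 6): no causal predecessors; +1 on P3 → (0, 0, 0, 1)
VC(e2, invoked at 3): no causal predecessors; +1 on P2 → (0, 0, 1, 0)
VC(e1, invoked at 1): no causal predecessors; +1 on P0 → (1, 0, 0, 0)
VC(e5, invoked at 8): max of VC(e4)=(0, 0, 0, 1), then +1 on thread P3 → (0, 0, 0, 2)
VC(e3, invoked at 4): max of VC(e1)=(1, 0, 0, 0), then +1 on thread P1 → (1, 1, 0, 0)
target: VC(e3) = (1, 1, 0, 0)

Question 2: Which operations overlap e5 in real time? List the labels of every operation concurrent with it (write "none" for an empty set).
e2

e5 spans [8,10]; an op avoiding the whole window 8..10 is ordered, any other is concurrent
e1 [1,2]: before
e2 [3,9]: concurrent
e3 [4,5]: before
e4 [6,7]: before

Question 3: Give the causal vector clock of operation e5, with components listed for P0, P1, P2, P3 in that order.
(0, 0, 0, 2)

invoked at 6, e4 has no predecessors; its own P3 bump gives (0, 0, 0, 1)
invoked at 3, e2 has no predecessors; its own P2 bump gives (0, 0, 1, 0)
invoked at 1, e1 has no predecessors; its own P0 bump gives (1, 0, 0, 0)
from VC(e4)=(0, 0, 0, 1), e5 (invoked 8) maxes components and bumps P3 → (0, 0, 0, 2)
from VC(e1)=(1, 0, 0, 0), e3 (invoked 4) maxes components and bumps P1 → (1, 1, 0, 0)
target: VC(e5) = (0, 0, 0, 2)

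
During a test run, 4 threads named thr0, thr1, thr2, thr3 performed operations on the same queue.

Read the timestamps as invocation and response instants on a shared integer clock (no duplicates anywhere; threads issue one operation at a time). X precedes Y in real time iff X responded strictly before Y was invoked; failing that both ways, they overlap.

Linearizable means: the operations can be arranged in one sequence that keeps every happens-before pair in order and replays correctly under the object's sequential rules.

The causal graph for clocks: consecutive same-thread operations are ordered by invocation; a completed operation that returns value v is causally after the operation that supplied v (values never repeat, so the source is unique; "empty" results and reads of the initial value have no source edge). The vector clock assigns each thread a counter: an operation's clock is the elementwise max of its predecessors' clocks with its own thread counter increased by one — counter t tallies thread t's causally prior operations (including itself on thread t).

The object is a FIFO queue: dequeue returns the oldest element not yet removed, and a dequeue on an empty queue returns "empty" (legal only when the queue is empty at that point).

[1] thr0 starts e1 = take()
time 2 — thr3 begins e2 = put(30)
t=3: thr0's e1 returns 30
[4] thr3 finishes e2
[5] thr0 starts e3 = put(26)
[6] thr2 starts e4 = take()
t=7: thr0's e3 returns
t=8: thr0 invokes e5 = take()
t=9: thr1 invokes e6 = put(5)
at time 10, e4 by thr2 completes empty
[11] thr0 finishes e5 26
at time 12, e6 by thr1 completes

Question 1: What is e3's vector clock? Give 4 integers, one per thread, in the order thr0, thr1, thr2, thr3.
(2, 0, 0, 1)

e2, invoked 2, has no incoming edges; only thr3's bump applies → (0, 0, 0, 1)
e4, invoked 6, has no incoming edges; only thr2's bump applies → (0, 0, 1, 0)
e6, invoked 9, has no incoming edges; only thr1's bump applies → (0, 1, 0, 0)
VC(e1, invoked at 1): max of VC(e2)=(0, 0, 0, 1), then +1 on thread thr0 → (1, 0, 0, 1)
VC(e3, invoked at 5): max of VC(e1)=(1, 0, 0, 1), then +1 on thread thr0 → (2, 0, 0, 1)
VC(e5, invoked at 8): max of VC(e3)=(2, 0, 0, 1), then +1 on thread thr0 → (3, 0, 0, 1)
target: VC(e3) = (2, 0, 0, 1)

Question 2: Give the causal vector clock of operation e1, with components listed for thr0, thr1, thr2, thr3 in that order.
(1, 0, 0, 1)

no predecessors for e2 (invoked 2): thr3 increments from zero → (0, 0, 0, 1)
no predecessors for e4 (invoked 6): thr2 increments from zero → (0, 0, 1, 0)
no predecessors for e6 (invoked 9): thr1 increments from zero → (0, 1, 0, 0)
merge at e1 (invoked 1): VC(e2)=(0, 0, 0, 1), own-thread bump on thr0 → (1, 0, 0, 1)
merge at e3 (invoked 5): VC(e1)=(1, 0, 0, 1), own-thread bump on thr0 → (2, 0, 0, 1)
merge at e5 (invoked 8): VC(e3)=(2, 0, 0, 1), own-thread bump on thr0 → (3, 0, 0, 1)
target: VC(e1) = (1, 0, 0, 1)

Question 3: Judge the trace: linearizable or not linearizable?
linearizable

a witness: e2, e1, e3, e5, e4, e6
after step 1 (e2 put(30)): queue <30>
after step 2 (e1 take() → 30): queue <>
after step 3 (e3 put(26)): queue <26>
after step 4 (e5 take() → 26): queue <>
after step 5 (e4 take() → empty): queue <>
after step 6 (e6 put(5)): queue <5>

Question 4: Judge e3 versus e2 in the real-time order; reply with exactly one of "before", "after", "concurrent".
after

e3 spans [5,7], e2 spans [2,4]
resp(e2)=4 < inv(e3)=5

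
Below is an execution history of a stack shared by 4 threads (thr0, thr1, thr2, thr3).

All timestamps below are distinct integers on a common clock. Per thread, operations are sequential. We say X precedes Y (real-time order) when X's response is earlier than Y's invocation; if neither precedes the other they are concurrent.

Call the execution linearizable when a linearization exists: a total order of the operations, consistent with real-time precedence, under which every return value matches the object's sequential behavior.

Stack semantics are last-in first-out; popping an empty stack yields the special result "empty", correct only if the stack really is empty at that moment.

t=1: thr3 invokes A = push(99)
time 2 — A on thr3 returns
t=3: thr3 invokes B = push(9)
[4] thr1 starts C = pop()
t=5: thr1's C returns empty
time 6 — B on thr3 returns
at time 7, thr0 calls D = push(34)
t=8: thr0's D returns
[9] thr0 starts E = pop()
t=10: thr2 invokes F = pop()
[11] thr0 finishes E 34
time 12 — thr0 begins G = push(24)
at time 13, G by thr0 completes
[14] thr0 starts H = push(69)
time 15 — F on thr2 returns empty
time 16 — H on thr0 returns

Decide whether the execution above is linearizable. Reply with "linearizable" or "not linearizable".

not linearizable

through event 4 a valid linearization exists; event 5 (C responding at time 5) ends that
one real-time candidate order over the 2 completed operations — the stack replay rejects it
no escape via the 1 pending operation (B): every completion choice fails
for example A, C (pending dropped) fails at step 2: C pop() → empty is not legal there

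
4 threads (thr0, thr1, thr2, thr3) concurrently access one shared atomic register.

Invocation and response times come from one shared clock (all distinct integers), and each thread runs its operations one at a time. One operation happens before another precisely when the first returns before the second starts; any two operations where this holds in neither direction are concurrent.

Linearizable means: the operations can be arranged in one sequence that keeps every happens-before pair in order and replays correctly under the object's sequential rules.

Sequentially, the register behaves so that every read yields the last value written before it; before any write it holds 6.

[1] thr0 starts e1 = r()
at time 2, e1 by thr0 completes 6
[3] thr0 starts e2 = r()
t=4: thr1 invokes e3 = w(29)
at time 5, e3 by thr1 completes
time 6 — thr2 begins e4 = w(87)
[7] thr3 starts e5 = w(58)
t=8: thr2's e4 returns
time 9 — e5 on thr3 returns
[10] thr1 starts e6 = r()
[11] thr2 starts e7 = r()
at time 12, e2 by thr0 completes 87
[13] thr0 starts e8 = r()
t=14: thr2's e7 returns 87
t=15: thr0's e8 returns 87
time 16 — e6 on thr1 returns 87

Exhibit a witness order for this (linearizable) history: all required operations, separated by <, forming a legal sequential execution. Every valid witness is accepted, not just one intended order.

e1 < e3 < e5 < e4 < e2 < e6 < e7 < e8

step 1: e1 r() → 6 — value 6
step 2: e3 w(29) — value 29
step 3: e5 w(58) — value 58
step 4: e4 w(87) — value 87
step 5: e2 r() → 87 — value 87
step 6: e6 r() → 87 — value 87
step 7: e7 r() → 87 — value 87
step 8: e8 r() → 87 — value 87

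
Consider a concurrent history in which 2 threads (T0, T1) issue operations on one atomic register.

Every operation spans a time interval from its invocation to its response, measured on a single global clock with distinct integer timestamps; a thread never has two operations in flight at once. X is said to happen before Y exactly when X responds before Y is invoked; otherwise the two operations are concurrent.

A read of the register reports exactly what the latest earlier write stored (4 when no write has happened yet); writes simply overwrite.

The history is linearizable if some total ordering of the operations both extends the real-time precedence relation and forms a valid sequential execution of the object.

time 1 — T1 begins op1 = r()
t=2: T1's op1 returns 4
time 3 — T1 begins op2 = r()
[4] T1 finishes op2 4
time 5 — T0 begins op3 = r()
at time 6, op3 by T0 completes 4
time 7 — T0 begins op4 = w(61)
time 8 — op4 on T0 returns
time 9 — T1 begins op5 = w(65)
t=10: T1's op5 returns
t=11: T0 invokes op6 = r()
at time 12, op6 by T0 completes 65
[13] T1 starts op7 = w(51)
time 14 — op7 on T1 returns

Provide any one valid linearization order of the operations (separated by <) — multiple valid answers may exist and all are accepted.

after step 1 (op1 r() → 4): value 4
after step 2 (op2 r() → 4): value 4
after step 3 (op3 r() → 4): value 4
after step 4 (op4 w(61)): value 61
after step 5 (op5 w(65)): value 65
after step 6 (op6 r() → 65): value 65
after step 7 (op7 w(51)): value 51

op1 < op2 < op3 < op4 < op5 < op6 < op7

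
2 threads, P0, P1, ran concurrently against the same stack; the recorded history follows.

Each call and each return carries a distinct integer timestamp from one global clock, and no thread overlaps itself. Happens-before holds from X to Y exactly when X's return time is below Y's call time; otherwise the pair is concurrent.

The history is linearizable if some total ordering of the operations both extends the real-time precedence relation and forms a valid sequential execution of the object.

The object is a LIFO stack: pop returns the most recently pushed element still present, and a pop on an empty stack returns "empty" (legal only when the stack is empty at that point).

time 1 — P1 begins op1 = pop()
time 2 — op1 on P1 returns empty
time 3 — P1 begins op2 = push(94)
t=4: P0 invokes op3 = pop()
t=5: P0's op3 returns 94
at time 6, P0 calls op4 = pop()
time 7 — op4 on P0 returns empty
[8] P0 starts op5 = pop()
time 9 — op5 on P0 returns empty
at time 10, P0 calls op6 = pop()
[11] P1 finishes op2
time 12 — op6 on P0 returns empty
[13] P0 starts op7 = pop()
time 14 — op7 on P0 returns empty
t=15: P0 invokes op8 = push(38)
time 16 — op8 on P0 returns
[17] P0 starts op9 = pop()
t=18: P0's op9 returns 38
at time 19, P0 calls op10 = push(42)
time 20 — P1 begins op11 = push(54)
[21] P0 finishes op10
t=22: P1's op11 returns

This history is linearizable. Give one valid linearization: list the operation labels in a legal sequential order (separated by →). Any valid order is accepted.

op1 → op2 → op3 → op4 → op5 → op6 → op7 → op8 → op9 → op10 → op11

step 1: op1 pop() → empty — stack <>
step 2: op2 push(94) — stack <94>
step 3: op3 pop() → 94 — stack <>
step 4: op4 pop() → empty — stack <>
step 5: op5 pop() → empty — stack <>
step 6: op6 pop() → empty — stack <>
step 7: op7 pop() → empty — stack <>
step 8: op8 push(38) — stack <38>
step 9: op9 pop() → 38 — stack <>
step 10: op10 push(42) — stack <42>
step 11: op11 push(54) — stack <42,54>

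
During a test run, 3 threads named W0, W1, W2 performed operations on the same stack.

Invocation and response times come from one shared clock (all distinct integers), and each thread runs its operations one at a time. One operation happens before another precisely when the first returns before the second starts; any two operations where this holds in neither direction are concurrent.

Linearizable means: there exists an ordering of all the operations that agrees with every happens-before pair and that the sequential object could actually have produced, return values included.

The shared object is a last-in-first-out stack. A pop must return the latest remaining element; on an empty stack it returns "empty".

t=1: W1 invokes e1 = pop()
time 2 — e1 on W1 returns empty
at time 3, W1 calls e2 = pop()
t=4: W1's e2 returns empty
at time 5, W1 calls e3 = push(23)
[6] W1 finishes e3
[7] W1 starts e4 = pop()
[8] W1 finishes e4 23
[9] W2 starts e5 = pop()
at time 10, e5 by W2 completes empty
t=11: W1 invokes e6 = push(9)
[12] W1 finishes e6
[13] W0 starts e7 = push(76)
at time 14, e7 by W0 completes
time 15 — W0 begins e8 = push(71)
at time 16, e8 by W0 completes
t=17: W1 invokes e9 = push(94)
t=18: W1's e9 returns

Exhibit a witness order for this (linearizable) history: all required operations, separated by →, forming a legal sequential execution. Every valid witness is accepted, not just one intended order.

e1 → e2 → e3 → e4 → e5 → e6 → e7 → e8 → e9

after step 1 (e1 pop() → empty): stack <>
after step 2 (e2 pop() → empty): stack <>
after step 3 (e3 push(23)): stack <23>
after step 4 (e4 pop() → 23): stack <>
after step 5 (e5 pop() → empty): stack <>
after step 6 (e6 push(9)): stack <9>
after step 7 (e7 push(76)): stack <9,76>
after step 8 (e8 push(71)): stack <9,76,71>
after step 9 (e9 push(94)): stack <9,76,71,94>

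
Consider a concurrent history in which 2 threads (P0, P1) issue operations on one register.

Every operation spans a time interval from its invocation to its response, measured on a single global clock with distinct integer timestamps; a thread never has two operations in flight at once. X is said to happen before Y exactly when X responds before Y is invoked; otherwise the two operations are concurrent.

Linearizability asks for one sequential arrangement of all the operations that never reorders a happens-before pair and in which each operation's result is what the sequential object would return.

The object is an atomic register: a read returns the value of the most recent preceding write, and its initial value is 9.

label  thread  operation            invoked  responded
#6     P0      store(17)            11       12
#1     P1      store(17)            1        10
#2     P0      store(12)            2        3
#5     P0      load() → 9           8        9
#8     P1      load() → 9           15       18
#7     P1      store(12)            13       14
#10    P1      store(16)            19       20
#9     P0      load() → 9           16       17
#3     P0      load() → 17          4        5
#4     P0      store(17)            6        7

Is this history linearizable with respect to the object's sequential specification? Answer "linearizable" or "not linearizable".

not linearizable

the violation lands at event 9, #5's response at time 9: events 1..8 linearize, events 1..9 do not
one real-time candidate order over the 4 completed operations — the register replay rejects it
completion choices over the 1 pending operation (#1) were checked; none helps
one such order, #2, #3, #4, #5 (pending dropped), breaks at step 2 where #3 load() → 17 is illegal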